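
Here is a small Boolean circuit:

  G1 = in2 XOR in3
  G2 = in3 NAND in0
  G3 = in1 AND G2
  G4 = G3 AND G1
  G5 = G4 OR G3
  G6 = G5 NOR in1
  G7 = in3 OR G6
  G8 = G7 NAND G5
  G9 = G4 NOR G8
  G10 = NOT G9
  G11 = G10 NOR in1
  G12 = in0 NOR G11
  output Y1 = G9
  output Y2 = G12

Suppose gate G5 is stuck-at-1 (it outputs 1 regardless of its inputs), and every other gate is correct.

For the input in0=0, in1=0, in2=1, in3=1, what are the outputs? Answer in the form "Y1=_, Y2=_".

Propagate with G5 forced: G1=0, G2=1, G3=0, G4=0, G5=1 [stuck-at-1], G6=0, G7=1, G8=0, G9=1, G10=0, G11=1, G12=0.
So the outputs are Y1=1, Y2=0. (Without the fault they would be Y1=0, Y2=1.)

Y1=1, Y2=0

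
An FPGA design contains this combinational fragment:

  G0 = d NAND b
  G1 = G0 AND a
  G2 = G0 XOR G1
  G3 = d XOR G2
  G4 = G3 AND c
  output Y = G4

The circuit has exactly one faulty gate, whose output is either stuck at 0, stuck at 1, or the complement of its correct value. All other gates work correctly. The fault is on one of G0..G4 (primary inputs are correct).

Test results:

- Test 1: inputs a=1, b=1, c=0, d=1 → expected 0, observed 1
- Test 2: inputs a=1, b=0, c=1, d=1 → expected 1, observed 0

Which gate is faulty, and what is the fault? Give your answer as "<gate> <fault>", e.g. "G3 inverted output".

Fault-free values for test 1 (a=1, b=1, c=0, d=1): G0=0, G1=0, G2=0, G3=1, G4=0, giving Y=0. Observed 1.
Test 1: faults giving observed 1 are {G4 stuck-at-1, G4 inverted output}.
Test 2 (a=1, b=0, c=1, d=1): fault-free G0=1, G1=1, G2=0, G3=1, G4=1 → 1; observed 0. Eliminates G4 stuck-at-1.
Only G4 inverted output is consistent with every test.

G4 inverted output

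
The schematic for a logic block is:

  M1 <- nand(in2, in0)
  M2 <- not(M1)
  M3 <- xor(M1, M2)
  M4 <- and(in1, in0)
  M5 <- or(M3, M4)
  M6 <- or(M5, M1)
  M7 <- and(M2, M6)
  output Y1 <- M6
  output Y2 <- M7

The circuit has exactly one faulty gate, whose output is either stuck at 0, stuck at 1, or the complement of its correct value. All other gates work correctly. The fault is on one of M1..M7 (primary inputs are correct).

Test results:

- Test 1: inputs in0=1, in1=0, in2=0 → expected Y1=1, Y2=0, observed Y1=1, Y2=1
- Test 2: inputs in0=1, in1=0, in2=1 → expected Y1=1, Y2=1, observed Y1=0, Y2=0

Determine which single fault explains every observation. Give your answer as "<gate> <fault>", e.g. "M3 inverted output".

M2 inverted output

Fault-free values for test 1 (in0=1, in1=0, in2=0): M1=1, M2=0, M3=1, M4=0, M5=1, M6=1, M7=0, giving Y1=1, Y2=0. Observed Y1=1, Y2=1.
Test 1: faults giving observed Y1=1, Y2=1 are {M1 stuck-at-0, M1 inverted output, M2 stuck-at-1, M2 inverted output, M7 stuck-at-1, M7 inverted output}.
Test 2 (in0=1, in1=0, in2=1): fault-free M1=0, M2=1, M3=1, M4=0, M5=1, M6=1, M7=1 → Y1=1, Y2=1; observed Y1=0, Y2=0. Eliminates M1 stuck-at-0, M1 inverted output, M2 stuck-at-1, M7 stuck-at-1, M7 inverted output.
Only M2 inverted output is consistent with every test.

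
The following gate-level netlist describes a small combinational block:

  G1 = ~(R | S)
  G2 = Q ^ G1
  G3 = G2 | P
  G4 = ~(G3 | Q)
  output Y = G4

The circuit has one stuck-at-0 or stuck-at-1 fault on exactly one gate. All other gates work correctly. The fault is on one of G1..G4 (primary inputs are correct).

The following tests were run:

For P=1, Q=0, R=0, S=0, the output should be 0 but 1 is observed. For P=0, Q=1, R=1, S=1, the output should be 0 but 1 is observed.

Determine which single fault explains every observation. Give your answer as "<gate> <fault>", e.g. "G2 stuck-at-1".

Fault-free values for test 1 (P=1, Q=0, R=0, S=0): G1=1, G2=1, G3=1, G4=0, giving Y=0. Observed 1.
Test 1: faults giving observed 1 are {G3 stuck-at-0, G4 stuck-at-1}.
Test 2 (P=0, Q=1, R=1, S=1): fault-free G1=0, G2=1, G3=1, G4=0 → 0; observed 1. Eliminates G3 stuck-at-0.
Only G4 stuck-at-1 is consistent with every test.

G4 stuck-at-1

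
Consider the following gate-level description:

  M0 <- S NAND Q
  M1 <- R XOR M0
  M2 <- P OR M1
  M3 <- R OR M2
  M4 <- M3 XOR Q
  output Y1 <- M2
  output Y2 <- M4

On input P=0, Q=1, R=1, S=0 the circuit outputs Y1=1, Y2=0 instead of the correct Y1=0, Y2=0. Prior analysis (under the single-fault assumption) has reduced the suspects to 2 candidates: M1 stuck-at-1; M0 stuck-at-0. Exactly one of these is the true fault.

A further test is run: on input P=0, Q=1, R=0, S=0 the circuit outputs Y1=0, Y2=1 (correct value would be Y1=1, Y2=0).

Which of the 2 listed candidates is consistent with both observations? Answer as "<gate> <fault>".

M0 stuck-at-0

Evaluate each candidate on input P=0, Q=1, R=0, S=0:
  M1 stuck-at-1: M0=1, M1=1 [stuck-at-1], M2=1, M3=1, M4=0 → Y1=1, Y2=0 — eliminated
  M0 stuck-at-0: M0=0 [stuck-at-0], M1=0, M2=0, M3=0, M4=1 → Y1=0, Y2=1 — matches
Only M0 stuck-at-0 reproduces the observed Y1=0, Y2=1.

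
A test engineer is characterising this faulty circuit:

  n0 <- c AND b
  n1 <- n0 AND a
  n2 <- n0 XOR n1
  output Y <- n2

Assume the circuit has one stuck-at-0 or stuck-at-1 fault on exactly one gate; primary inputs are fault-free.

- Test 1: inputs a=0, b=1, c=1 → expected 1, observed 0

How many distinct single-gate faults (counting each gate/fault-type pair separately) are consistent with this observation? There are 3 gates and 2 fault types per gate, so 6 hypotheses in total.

Fault-free: n0=1, n1=0, n2=1 → 1. Observed 0.
  n0 stuck-at-0: output 0 ✓
  n0 stuck-at-1: output 1 ✗
  n1 stuck-at-0: output 1 ✗
  n1 stuck-at-1: output 0 ✓
  n2 stuck-at-0: output 0 ✓
  n2 stuck-at-1: output 1 ✗
Consistent faults: {n0 stuck-at-0, n1 stuck-at-1, n2 stuck-at-0} — 3 in all.

3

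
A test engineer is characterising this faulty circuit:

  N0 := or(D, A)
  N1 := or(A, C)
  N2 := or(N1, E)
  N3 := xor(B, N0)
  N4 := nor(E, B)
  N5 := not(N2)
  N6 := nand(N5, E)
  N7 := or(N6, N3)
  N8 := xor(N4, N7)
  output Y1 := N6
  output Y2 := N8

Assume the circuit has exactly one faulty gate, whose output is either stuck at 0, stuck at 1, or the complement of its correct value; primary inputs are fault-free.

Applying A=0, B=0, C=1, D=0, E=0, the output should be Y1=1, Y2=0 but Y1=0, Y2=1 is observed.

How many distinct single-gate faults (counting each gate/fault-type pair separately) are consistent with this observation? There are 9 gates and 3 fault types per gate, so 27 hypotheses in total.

2

Fault-free: N0=0, N1=1, N2=1, N3=0, N4=1, N5=0, N6=1, N7=1, N8=0 → Y1=1, Y2=0. Observed Y1=0, Y2=1.
  N0: none of the 3 fault types match ✗
  N1: none of the 3 fault types match ✗
  N2: none of the 3 fault types match ✗
  N3: none of the 3 fault types match ✗
  N4: none of the 3 fault types match ✗
  N5: none of the 3 fault types match ✗
  N6: stuck-at-0, inverted output ✓; others ✗
  N7: none of the 3 fault types match ✗
  N8: none of the 3 fault types match ✗
Consistent faults: {N6 stuck-at-0, N6 inverted output} — 2 in all.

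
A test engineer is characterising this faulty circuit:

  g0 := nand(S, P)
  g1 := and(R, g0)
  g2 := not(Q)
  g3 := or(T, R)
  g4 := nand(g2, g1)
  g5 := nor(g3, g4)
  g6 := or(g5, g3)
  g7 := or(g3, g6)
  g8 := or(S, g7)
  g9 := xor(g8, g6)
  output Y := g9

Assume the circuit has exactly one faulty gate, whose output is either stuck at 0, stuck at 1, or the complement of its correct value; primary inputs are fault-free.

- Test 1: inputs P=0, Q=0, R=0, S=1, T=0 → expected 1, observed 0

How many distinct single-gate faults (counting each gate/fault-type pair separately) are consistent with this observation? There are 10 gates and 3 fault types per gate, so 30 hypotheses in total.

Fault-free: g0=1, g1=0, g2=1, g3=0, g4=1, g5=0, g6=0, g7=0, g8=1, g9=1 → 1. Observed 0.
  g0: none of the 3 fault types match ✗
  g1: stuck-at-1, inverted output ✓; others ✗
  g2: none of the 3 fault types match ✗
  g3: stuck-at-1, inverted output ✓; others ✗
  g4: stuck-at-0, inverted output ✓; others ✗
  g5: stuck-at-1, inverted output ✓; others ✗
  g6: stuck-at-1, inverted output ✓; others ✗
  g7: none of the 3 fault types match ✗
  g8: stuck-at-0, inverted output ✓; others ✗
  g9: stuck-at-0, inverted output ✓; others ✗
Consistent faults: {g1 stuck-at-1, g1 inverted output, g3 stuck-at-1, g3 inverted output, g4 stuck-at-0, g4 inverted output, g5 stuck-at-1, g5 inverted output, g6 stuck-at-1, g6 inverted output, g8 stuck-at-0, g8 inverted output, g9 stuck-at-0, g9 inverted output} — 14 in all.

14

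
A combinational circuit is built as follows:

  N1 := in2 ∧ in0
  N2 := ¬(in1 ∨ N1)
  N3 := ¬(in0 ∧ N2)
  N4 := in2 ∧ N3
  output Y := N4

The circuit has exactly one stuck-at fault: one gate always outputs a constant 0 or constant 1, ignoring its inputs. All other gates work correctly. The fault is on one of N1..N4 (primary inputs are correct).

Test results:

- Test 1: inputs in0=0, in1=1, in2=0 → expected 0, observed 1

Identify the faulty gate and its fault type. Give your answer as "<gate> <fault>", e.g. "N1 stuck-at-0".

N4 stuck-at-1

Fault-free values for test 1 (in0=0, in1=1, in2=0): N1=0, N2=0, N3=1, N4=0, giving Y=0. Observed 1.
Test 1: faults giving observed 1 are {N4 stuck-at-1}.
Only N4 stuck-at-1 is consistent with every test.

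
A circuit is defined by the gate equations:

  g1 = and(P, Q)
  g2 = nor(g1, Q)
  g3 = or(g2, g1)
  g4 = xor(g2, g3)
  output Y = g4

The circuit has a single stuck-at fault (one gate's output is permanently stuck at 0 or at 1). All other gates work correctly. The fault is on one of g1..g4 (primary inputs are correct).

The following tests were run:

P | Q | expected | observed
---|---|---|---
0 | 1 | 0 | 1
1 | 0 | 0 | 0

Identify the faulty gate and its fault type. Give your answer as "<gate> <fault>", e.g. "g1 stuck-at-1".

Fault-free values for test 1 (P=0, Q=1): g1=0, g2=0, g3=0, g4=0, giving Y=0. Observed 1.
Test 1: faults giving observed 1 are {g1 stuck-at-1, g3 stuck-at-1, g4 stuck-at-1}.
Test 2 (P=1, Q=0): fault-free g1=0, g2=1, g3=1, g4=0 → 0; observed 0. Eliminates g1 stuck-at-1, g4 stuck-at-1.
Only g3 stuck-at-1 is consistent with every test.

g3 stuck-at-1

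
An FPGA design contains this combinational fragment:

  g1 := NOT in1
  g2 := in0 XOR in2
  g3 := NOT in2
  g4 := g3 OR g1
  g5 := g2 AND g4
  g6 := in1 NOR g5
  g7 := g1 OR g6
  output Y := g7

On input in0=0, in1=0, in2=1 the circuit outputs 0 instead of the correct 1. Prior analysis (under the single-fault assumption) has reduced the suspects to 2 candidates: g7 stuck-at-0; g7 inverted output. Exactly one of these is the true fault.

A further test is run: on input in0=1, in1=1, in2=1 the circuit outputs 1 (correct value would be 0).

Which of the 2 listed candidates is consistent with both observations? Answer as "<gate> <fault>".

Evaluate each candidate on input in0=1, in1=1, in2=1:
  g7 stuck-at-0: g1=0, g2=0, g3=0, g4=0, g5=0, g6=0, g7=0 [stuck-at-0] → 0 — eliminated
  g7 inverted output: g1=0, g2=0, g3=0, g4=0, g5=0, g6=0, g7=1 [inverted output] → 1 — matches
Only g7 inverted output reproduces the observed 1.

g7 inverted output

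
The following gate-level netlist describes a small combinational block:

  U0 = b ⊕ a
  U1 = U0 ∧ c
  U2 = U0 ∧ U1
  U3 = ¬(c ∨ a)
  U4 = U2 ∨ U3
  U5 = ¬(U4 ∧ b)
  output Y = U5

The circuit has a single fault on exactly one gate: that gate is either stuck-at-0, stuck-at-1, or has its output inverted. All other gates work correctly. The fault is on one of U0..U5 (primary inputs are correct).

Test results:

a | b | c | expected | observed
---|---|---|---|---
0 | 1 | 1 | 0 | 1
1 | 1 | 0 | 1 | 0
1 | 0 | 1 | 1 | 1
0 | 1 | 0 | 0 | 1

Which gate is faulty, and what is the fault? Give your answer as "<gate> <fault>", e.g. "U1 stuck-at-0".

U4 inverted output

Fault-free values for test 1 (a=0, b=1, c=1): U0=1, U1=1, U2=1, U3=0, U4=1, U5=0, giving Y=0. Observed 1.
Test 1: faults giving observed 1 are {U0 stuck-at-0, U0 inverted output, U1 stuck-at-0, U1 inverted output, U2 stuck-at-0, U2 inverted output, U4 stuck-at-0, U4 inverted output, U5 stuck-at-1, U5 inverted output}.
Test 2 (a=1, b=1, c=0): fault-free U0=0, U1=0, U2=0, U3=0, U4=0, U5=1 → 1; observed 0. Eliminates U0 stuck-at-0, U0 inverted output, U1 stuck-at-0, U1 inverted output, U2 stuck-at-0, U4 stuck-at-0, U5 stuck-at-1.
Test 3 (a=1, b=0, c=1): fault-free U0=1, U1=1, U2=1, U3=0, U4=1, U5=1 → 1; observed 1. Eliminates U5 inverted output.
Test 4 (a=0, b=1, c=0): fault-free U0=1, U1=0, U2=0, U3=1, U4=1, U5=0 → 0; observed 1. Eliminates U2 inverted output.
Only U4 inverted output is consistent with every test.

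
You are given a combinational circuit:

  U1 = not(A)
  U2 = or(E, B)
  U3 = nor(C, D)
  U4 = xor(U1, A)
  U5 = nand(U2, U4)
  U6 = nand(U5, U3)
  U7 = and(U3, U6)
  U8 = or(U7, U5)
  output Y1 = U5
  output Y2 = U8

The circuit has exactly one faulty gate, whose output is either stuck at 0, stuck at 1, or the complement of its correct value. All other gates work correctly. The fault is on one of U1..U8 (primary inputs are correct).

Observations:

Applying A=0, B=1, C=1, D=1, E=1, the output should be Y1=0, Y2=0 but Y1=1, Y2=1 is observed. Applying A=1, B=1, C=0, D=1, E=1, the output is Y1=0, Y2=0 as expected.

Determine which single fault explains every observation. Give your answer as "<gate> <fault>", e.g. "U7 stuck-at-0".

Fault-free values for test 1 (A=0, B=1, C=1, D=1, E=1): U1=1, U2=1, U3=0, U4=1, U5=0, U6=1, U7=0, U8=0, giving Y1=0, Y2=0. Observed Y1=1, Y2=1.
Test 1: faults giving observed Y1=1, Y2=1 are {U1 stuck-at-0, U1 inverted output, U2 stuck-at-0, U2 inverted output, U4 stuck-at-0, U4 inverted output, U5 stuck-at-1, U5 inverted output}.
Test 2 (A=1, B=1, C=0, D=1, E=1): fault-free U1=0, U2=1, U3=0, U4=1, U5=0, U6=1, U7=0, U8=0 → Y1=0, Y2=0; observed Y1=0, Y2=0. Eliminates U1 inverted output, U2 stuck-at-0, U2 inverted output, U4 stuck-at-0, U4 inverted output, U5 stuck-at-1, U5 inverted output.
Only U1 stuck-at-0 is consistent with every test.

U1 stuck-at-0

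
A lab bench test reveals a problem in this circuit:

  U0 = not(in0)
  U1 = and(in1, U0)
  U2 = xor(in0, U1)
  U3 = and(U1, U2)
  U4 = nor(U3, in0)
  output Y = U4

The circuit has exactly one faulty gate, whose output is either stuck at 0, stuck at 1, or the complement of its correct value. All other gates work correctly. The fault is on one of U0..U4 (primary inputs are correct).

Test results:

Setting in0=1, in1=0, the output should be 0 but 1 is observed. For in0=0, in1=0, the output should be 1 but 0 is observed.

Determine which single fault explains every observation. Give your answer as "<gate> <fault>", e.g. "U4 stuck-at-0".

Fault-free values for test 1 (in0=1, in1=0): U0=0, U1=0, U2=1, U3=0, U4=0, giving Y=0. Observed 1.
Test 1: faults giving observed 1 are {U4 stuck-at-1, U4 inverted output}.
Test 2 (in0=0, in1=0): fault-free U0=1, U1=0, U2=0, U3=0, U4=1 → 1; observed 0. Eliminates U4 stuck-at-1.
Only U4 inverted output is consistent with every test.

U4 inverted output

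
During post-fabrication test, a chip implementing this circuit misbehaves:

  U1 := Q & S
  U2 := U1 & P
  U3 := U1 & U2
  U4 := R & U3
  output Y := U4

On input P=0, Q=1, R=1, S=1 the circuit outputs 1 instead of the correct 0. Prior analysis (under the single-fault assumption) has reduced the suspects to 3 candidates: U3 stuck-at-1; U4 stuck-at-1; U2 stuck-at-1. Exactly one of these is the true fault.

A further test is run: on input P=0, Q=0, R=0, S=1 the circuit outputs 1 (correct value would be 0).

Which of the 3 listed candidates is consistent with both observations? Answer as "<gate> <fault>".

U4 stuck-at-1

Evaluate each candidate on input P=0, Q=0, R=0, S=1:
  U3 stuck-at-1: U1=0, U2=0, U3=1 [stuck-at-1], U4=0 → 0 — eliminated
  U4 stuck-at-1: U1=0, U2=0, U3=0, U4=1 [stuck-at-1] → 1 — matches
  U2 stuck-at-1: U1=0, U2=1 [stuck-at-1], U3=0, U4=0 → 0 — eliminated
Only U4 stuck-at-1 reproduces the observed 1.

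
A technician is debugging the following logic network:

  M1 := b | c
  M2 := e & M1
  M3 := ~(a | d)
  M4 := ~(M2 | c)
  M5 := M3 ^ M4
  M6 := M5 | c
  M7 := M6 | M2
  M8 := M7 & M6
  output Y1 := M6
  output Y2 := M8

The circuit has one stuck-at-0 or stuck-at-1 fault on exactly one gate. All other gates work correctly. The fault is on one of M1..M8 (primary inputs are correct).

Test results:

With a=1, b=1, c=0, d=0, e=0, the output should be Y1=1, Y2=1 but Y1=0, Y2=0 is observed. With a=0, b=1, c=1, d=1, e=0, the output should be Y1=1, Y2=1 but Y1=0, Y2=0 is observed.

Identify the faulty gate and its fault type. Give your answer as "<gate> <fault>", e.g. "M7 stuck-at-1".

Fault-free values for test 1 (a=1, b=1, c=0, d=0, e=0): M1=1, M2=0, M3=0, M4=1, M5=1, M6=1, M7=1, M8=1, giving Y1=1, Y2=1. Observed Y1=0, Y2=0.
Test 1: faults giving observed Y1=0, Y2=0 are {M2 stuck-at-1, M3 stuck-at-1, M4 stuck-at-0, M5 stuck-at-0, M6 stuck-at-0}.
Test 2 (a=0, b=1, c=1, d=1, e=0): fault-free M1=1, M2=0, M3=0, M4=0, M5=0, M6=1, M7=1, M8=1 → Y1=1, Y2=1; observed Y1=0, Y2=0. Eliminates M2 stuck-at-1, M3 stuck-at-1, M4 stuck-at-0, M5 stuck-at-0.
Only M6 stuck-at-0 is consistent with every test.

M6 stuck-at-0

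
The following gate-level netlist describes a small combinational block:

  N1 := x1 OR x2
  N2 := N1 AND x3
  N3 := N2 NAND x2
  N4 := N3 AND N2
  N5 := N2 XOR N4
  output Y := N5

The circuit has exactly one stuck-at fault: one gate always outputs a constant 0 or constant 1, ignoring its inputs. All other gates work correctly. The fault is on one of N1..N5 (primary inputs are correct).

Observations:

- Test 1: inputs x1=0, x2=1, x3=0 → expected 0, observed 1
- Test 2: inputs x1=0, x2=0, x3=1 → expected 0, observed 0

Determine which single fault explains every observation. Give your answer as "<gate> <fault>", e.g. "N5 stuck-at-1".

Fault-free values for test 1 (x1=0, x2=1, x3=0): N1=1, N2=0, N3=1, N4=0, N5=0, giving Y=0. Observed 1.
Test 1: faults giving observed 1 are {N2 stuck-at-1, N4 stuck-at-1, N5 stuck-at-1}.
Test 2 (x1=0, x2=0, x3=1): fault-free N1=0, N2=0, N3=1, N4=0, N5=0 → 0; observed 0. Eliminates N4 stuck-at-1, N5 stuck-at-1.
Only N2 stuck-at-1 is consistent with every test.

N2 stuck-at-1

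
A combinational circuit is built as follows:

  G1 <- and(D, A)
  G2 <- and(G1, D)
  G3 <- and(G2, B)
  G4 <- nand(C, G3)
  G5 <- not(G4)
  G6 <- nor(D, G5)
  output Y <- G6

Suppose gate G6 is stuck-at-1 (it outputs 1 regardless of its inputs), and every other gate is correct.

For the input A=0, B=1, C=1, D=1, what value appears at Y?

1

Propagate with G6 forced: G1=0, G2=0, G3=0, G4=1, G5=0, G6=1 [stuck-at-1].
So Y = 1. (Without the fault it would be 0.)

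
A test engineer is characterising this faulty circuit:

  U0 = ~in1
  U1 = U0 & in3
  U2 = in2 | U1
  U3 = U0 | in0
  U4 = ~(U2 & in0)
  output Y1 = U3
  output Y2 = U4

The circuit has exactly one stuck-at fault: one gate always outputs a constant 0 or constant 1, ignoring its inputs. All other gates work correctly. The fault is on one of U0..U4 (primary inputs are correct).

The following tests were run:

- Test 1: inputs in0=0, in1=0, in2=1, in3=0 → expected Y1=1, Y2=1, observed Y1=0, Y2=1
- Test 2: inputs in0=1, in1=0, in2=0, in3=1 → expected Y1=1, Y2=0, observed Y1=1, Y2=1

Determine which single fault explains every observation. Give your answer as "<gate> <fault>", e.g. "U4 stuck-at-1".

Fault-free values for test 1 (in0=0, in1=0, in2=1, in3=0): U0=1, U1=0, U2=1, U3=1, U4=1, giving Y1=1, Y2=1. Observed Y1=0, Y2=1.
Test 1: faults giving observed Y1=0, Y2=1 are {U0 stuck-at-0, U3 stuck-at-0}.
Test 2 (in0=1, in1=0, in2=0, in3=1): fault-free U0=1, U1=1, U2=1, U3=1, U4=0 → Y1=1, Y2=0; observed Y1=1, Y2=1. Eliminates U3 stuck-at-0.
Only U0 stuck-at-0 is consistent with every test.

U0 stuck-at-0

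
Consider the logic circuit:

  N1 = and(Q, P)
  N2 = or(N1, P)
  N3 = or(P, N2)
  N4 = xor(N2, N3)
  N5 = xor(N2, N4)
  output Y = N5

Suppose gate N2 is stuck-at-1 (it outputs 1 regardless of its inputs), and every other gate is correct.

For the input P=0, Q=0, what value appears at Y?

Propagate with N2 forced: N1=0, N2=1 [stuck-at-1], N3=1, N4=0, N5=1.
So Y = 1. (Without the fault it would be 0.)

1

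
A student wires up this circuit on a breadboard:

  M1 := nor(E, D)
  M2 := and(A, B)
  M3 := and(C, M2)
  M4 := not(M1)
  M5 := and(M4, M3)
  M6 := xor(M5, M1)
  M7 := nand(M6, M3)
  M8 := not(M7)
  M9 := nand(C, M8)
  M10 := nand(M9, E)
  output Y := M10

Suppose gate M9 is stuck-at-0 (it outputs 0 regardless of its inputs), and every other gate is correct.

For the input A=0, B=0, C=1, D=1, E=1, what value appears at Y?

1

Propagate with M9 forced: M1=0, M2=0, M3=0, M4=1, M5=0, M6=0, M7=1, M8=0, M9=0 [stuck-at-0], M10=1.
So Y = 1. (Without the fault it would be 0.)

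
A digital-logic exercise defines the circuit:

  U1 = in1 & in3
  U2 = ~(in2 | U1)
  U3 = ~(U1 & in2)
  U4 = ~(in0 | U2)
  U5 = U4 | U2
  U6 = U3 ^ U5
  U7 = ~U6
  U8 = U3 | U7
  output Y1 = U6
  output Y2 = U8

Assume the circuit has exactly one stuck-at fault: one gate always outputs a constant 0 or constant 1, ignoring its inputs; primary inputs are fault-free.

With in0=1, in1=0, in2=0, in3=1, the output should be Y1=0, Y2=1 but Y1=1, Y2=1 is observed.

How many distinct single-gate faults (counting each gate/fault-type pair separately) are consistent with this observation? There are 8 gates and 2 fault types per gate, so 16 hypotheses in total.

4

Fault-free: U1=0, U2=1, U3=1, U4=0, U5=1, U6=0, U7=1, U8=1 → Y1=0, Y2=1. Observed Y1=1, Y2=1.
  U1: stuck-at-1 ✓; others ✗
  U2: stuck-at-0 ✓; others ✗
  U3: none of the 2 fault types match ✗
  U4: none of the 2 fault types match ✗
  U5: stuck-at-0 ✓; others ✗
  U6: stuck-at-1 ✓; others ✗
  U7: none of the 2 fault types match ✗
  U8: none of the 2 fault types match ✗
Consistent faults: {U1 stuck-at-1, U2 stuck-at-0, U5 stuck-at-0, U6 stuck-at-1} — 4 in all.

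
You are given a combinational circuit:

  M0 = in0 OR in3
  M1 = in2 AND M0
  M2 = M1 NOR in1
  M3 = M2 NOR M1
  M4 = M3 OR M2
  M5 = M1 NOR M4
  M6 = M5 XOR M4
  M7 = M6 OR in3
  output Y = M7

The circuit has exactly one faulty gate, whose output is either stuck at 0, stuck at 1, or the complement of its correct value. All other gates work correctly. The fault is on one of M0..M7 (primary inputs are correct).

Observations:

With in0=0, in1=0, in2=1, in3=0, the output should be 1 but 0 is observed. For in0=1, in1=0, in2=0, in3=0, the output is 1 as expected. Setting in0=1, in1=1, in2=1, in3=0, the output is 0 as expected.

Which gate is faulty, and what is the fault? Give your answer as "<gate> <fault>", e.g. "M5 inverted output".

M0 stuck-at-1

Fault-free values for test 1 (in0=0, in1=0, in2=1, in3=0): M0=0, M1=0, M2=1, M3=0, M4=1, M5=0, M6=1, M7=1, giving Y=1. Observed 0.
Test 1: faults giving observed 0 are {M0 stuck-at-1, M0 inverted output, M1 stuck-at-1, M1 inverted output, M5 stuck-at-1, M5 inverted output, M6 stuck-at-0, M6 inverted output, M7 stuck-at-0, M7 inverted output}.
Test 2 (in0=1, in1=0, in2=0, in3=0): fault-free M0=1, M1=0, M2=1, M3=0, M4=1, M5=0, M6=1, M7=1 → 1; observed 1. Eliminates M1 stuck-at-1, M1 inverted output, M5 stuck-at-1, M5 inverted output, M6 stuck-at-0, M6 inverted output, M7 stuck-at-0, M7 inverted output.
Test 3 (in0=1, in1=1, in2=1, in3=0): fault-free M0=1, M1=1, M2=0, M3=0, M4=0, M5=0, M6=0, M7=0 → 0; observed 0. Eliminates M0 inverted output.
Only M0 stuck-at-1 is consistent with every test.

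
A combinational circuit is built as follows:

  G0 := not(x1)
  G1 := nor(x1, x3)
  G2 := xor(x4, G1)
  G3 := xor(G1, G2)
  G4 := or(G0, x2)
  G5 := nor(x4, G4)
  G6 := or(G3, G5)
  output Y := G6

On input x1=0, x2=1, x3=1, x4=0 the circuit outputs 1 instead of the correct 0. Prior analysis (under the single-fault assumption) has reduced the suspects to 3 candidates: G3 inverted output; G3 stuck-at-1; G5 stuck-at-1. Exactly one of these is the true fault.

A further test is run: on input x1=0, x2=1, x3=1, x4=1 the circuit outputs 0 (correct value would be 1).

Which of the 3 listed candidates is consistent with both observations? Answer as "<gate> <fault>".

Evaluate each candidate on input x1=0, x2=1, x3=1, x4=1:
  G3 inverted output: G0=1, G1=0, G2=1, G3=0 [inverted output], G4=1, G5=0, G6=0 → 0 — matches
  G3 stuck-at-1: G0=1, G1=0, G2=1, G3=1 [stuck-at-1], G4=1, G5=0, G6=1 → 1 — eliminated
  G5 stuck-at-1: G0=1, G1=0, G2=1, G3=1, G4=1, G5=1 [stuck-at-1], G6=1 → 1 — eliminated
Only G3 inverted output reproduces the observed 0.

G3 inverted output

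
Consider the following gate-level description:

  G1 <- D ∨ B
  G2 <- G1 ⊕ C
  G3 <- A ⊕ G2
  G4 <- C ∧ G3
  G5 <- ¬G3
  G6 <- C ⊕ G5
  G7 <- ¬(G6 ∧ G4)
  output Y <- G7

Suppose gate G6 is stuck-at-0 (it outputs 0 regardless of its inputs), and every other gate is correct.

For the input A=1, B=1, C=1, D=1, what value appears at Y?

Propagate with G6 forced: G1=1, G2=0, G3=1, G4=1, G5=0, G6=0 [stuck-at-0], G7=1.
So Y = 1. (Without the fault it would be 0.)

1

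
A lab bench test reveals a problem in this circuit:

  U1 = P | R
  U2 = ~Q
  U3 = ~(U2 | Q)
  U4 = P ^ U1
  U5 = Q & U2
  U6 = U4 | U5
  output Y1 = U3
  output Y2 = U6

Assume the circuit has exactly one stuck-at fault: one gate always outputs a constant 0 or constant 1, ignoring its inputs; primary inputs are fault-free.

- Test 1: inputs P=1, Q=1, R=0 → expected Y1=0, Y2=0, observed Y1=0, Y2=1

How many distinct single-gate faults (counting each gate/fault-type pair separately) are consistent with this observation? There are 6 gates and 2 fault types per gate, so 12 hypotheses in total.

Fault-free: U1=1, U2=0, U3=0, U4=0, U5=0, U6=0 → Y1=0, Y2=0. Observed Y1=0, Y2=1.
  U1 stuck-at-0: output Y1=0, Y2=1 ✓
  U1 stuck-at-1: output Y1=0, Y2=0 ✗
  U2 stuck-at-0: output Y1=0, Y2=0 ✗
  U2 stuck-at-1: output Y1=0, Y2=1 ✓
  U3 stuck-at-0: output Y1=0, Y2=0 ✗
  U3 stuck-at-1: output Y1=1, Y2=0 ✗
  U4 stuck-at-0: output Y1=0, Y2=0 ✗
  U4 stuck-at-1: output Y1=0, Y2=1 ✓
  U5 stuck-at-0: output Y1=0, Y2=0 ✗
  U5 stuck-at-1: output Y1=0, Y2=1 ✓
  U6 stuck-at-0: output Y1=0, Y2=0 ✗
  U6 stuck-at-1: output Y1=0, Y2=1 ✓
Consistent faults: {U1 stuck-at-0, U2 stuck-at-1, U4 stuck-at-1, U5 stuck-at-1, U6 stuck-at-1} — 5 in all.

5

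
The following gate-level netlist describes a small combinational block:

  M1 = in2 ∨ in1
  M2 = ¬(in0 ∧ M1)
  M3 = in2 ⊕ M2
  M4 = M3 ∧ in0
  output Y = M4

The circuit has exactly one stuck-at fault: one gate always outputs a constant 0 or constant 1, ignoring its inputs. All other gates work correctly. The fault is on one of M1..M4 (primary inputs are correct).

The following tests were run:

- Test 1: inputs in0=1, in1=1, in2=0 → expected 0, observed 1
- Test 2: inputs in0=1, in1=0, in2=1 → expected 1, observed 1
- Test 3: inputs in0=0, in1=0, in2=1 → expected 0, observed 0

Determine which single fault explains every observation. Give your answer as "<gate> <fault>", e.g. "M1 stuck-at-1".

M3 stuck-at-1

Fault-free values for test 1 (in0=1, in1=1, in2=0): M1=1, M2=0, M3=0, M4=0, giving Y=0. Observed 1.
Test 1: faults giving observed 1 are {M1 stuck-at-0, M2 stuck-at-1, M3 stuck-at-1, M4 stuck-at-1}.
Test 2 (in0=1, in1=0, in2=1): fault-free M1=1, M2=0, M3=1, M4=1 → 1; observed 1. Eliminates M1 stuck-at-0, M2 stuck-at-1.
Test 3 (in0=0, in1=0, in2=1): fault-free M1=1, M2=1, M3=0, M4=0 → 0; observed 0. Eliminates M4 stuck-at-1.
Only M3 stuck-at-1 is consistent with every test.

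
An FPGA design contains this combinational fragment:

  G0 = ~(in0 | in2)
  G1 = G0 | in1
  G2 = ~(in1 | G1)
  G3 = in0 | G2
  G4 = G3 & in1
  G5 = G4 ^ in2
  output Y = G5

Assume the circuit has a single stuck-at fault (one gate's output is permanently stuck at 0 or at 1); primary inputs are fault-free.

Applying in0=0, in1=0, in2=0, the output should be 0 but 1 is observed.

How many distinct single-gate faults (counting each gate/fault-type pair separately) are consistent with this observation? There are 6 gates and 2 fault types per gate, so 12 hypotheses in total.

2

Fault-free: G0=1, G1=1, G2=0, G3=0, G4=0, G5=0 → 0. Observed 1.
  G0 stuck-at-0: output 0 ✗
  G0 stuck-at-1: output 0 ✗
  G1 stuck-at-0: output 0 ✗
  G1 stuck-at-1: output 0 ✗
  G2 stuck-at-0: output 0 ✗
  G2 stuck-at-1: output 0 ✗
  G3 stuck-at-0: output 0 ✗
  G3 stuck-at-1: output 0 ✗
  G4 stuck-at-0: output 0 ✗
  G4 stuck-at-1: output 1 ✓
  G5 stuck-at-0: output 0 ✗
  G5 stuck-at-1: output 1 ✓
Consistent faults: {G4 stuck-at-1, G5 stuck-at-1} — 2 in all.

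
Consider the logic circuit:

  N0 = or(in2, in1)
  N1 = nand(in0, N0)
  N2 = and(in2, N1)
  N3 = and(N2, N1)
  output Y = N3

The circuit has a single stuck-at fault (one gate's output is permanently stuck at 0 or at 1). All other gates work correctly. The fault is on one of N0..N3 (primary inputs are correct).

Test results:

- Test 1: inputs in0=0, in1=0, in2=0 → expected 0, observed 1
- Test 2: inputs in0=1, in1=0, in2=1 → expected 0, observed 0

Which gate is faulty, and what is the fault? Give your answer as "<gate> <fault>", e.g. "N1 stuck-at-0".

N2 stuck-at-1

Fault-free values for test 1 (in0=0, in1=0, in2=0): N0=0, N1=1, N2=0, N3=0, giving Y=0. Observed 1.
Test 1: faults giving observed 1 are {N2 stuck-at-1, N3 stuck-at-1}.
Test 2 (in0=1, in1=0, in2=1): fault-free N0=1, N1=0, N2=0, N3=0 → 0; observed 0. Eliminates N3 stuck-at-1.
Only N2 stuck-at-1 is consistent with every test.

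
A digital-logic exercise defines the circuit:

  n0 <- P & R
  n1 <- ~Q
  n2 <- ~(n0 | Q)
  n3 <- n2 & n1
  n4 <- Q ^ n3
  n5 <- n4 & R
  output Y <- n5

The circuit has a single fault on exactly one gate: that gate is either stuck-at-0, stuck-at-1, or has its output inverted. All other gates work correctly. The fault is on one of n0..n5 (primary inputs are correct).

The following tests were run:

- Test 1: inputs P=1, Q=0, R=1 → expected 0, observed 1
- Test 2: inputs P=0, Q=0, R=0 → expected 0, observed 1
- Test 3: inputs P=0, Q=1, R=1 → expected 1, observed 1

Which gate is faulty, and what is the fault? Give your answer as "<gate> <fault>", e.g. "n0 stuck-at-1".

Fault-free values for test 1 (P=1, Q=0, R=1): n0=1, n1=1, n2=0, n3=0, n4=0, n5=0, giving Y=0. Observed 1.
Test 1: faults giving observed 1 are {n0 stuck-at-0, n0 inverted output, n2 stuck-at-1, n2 inverted output, n3 stuck-at-1, n3 inverted output, n4 stuck-at-1, n4 inverted output, n5 stuck-at-1, n5 inverted output}.
Test 2 (P=0, Q=0, R=0): fault-free n0=0, n1=1, n2=1, n3=1, n4=1, n5=0 → 0; observed 1. Eliminates n0 stuck-at-0, n0 inverted output, n2 stuck-at-1, n2 inverted output, n3 stuck-at-1, n3 inverted output, n4 stuck-at-1, n4 inverted output.
Test 3 (P=0, Q=1, R=1): fault-free n0=0, n1=0, n2=0, n3=0, n4=1, n5=1 → 1; observed 1. Eliminates n5 inverted output.
Only n5 stuck-at-1 is consistent with every test.

n5 stuck-at-1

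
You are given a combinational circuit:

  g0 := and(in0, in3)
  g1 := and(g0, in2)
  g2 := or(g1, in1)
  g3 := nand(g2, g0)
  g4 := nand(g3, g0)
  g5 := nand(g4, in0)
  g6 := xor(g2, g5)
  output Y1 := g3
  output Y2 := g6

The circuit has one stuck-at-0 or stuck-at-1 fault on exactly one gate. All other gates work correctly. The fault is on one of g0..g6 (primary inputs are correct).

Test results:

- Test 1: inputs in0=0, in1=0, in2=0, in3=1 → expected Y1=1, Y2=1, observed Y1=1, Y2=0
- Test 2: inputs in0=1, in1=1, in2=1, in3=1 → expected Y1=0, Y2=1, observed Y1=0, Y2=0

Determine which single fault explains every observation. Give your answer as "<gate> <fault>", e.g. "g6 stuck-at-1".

g6 stuck-at-0

Fault-free values for test 1 (in0=0, in1=0, in2=0, in3=1): g0=0, g1=0, g2=0, g3=1, g4=1, g5=1, g6=1, giving Y1=1, Y2=1. Observed Y1=1, Y2=0.
Test 1: faults giving observed Y1=1, Y2=0 are {g1 stuck-at-1, g2 stuck-at-1, g5 stuck-at-0, g6 stuck-at-0}.
Test 2 (in0=1, in1=1, in2=1, in3=1): fault-free g0=1, g1=1, g2=1, g3=0, g4=1, g5=0, g6=1 → Y1=0, Y2=1; observed Y1=0, Y2=0. Eliminates g1 stuck-at-1, g2 stuck-at-1, g5 stuck-at-0.
Only g6 stuck-at-0 is consistent with every test.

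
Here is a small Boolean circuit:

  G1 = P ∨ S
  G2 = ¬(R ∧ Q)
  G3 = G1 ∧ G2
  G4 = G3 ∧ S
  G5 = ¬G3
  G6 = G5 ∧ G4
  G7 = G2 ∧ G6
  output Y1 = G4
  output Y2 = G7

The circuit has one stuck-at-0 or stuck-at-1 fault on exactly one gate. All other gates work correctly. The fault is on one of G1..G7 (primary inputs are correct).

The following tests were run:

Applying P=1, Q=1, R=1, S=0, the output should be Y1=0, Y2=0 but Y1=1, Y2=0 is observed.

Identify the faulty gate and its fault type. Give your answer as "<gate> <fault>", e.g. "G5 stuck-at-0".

G4 stuck-at-1

Fault-free values for test 1 (P=1, Q=1, R=1, S=0): G1=1, G2=0, G3=0, G4=0, G5=1, G6=0, G7=0, giving Y1=0, Y2=0. Observed Y1=1, Y2=0.
Test 1: faults giving observed Y1=1, Y2=0 are {G4 stuck-at-1}.
Only G4 stuck-at-1 is consistent with every test.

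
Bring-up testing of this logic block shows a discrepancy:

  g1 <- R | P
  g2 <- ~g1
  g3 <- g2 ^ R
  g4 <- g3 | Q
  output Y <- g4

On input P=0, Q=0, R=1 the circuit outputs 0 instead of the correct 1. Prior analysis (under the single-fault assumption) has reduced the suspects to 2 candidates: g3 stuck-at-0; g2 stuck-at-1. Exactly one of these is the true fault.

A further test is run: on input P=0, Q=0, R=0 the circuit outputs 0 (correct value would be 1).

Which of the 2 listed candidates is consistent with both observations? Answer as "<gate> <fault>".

g3 stuck-at-0

Evaluate each candidate on input P=0, Q=0, R=0:
  g3 stuck-at-0: g1=0, g2=1, g3=0 [stuck-at-0], g4=0 → 0 — matches
  g2 stuck-at-1: g1=0, g2=1 [stuck-at-1], g3=1, g4=1 → 1 — eliminated
Only g3 stuck-at-0 reproduces the observed 0.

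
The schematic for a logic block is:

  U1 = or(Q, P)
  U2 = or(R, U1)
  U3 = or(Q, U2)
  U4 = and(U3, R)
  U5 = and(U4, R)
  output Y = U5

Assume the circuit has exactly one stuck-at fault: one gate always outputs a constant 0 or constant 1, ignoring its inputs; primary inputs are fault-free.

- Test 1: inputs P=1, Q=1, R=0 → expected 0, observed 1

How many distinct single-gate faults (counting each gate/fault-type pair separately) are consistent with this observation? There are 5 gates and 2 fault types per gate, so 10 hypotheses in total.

1

Fault-free: U1=1, U2=1, U3=1, U4=0, U5=0 → 0. Observed 1.
  U1 stuck-at-0: output 0 ✗
  U1 stuck-at-1: output 0 ✗
  U2 stuck-at-0: output 0 ✗
  U2 stuck-at-1: output 0 ✗
  U3 stuck-at-0: output 0 ✗
  U3 stuck-at-1: output 0 ✗
  U4 stuck-at-0: output 0 ✗
  U4 stuck-at-1: output 0 ✗
  U5 stuck-at-0: output 0 ✗
  U5 stuck-at-1: output 1 ✓
Consistent faults: {U5 stuck-at-1} — 1 in all.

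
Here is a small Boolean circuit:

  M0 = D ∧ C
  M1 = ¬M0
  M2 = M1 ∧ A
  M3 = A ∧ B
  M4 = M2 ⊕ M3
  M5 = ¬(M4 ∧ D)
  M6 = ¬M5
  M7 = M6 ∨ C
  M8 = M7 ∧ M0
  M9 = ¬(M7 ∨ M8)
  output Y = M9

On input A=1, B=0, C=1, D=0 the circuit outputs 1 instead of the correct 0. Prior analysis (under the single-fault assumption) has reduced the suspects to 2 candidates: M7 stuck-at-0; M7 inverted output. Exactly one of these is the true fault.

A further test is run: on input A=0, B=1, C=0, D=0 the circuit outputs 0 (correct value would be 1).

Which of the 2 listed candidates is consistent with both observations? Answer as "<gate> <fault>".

M7 inverted output

Evaluate each candidate on input A=0, B=1, C=0, D=0:
  M7 stuck-at-0: M0=0, M1=1, M2=0, M3=0, M4=0, M5=1, M6=0, M7=0 [stuck-at-0], M8=0, M9=1 → 1 — eliminated
  M7 inverted output: M0=0, M1=1, M2=0, M3=0, M4=0, M5=1, M6=0, M7=1 [inverted output], M8=0, M9=0 → 0 — matches
Only M7 inverted output reproduces the observed 0.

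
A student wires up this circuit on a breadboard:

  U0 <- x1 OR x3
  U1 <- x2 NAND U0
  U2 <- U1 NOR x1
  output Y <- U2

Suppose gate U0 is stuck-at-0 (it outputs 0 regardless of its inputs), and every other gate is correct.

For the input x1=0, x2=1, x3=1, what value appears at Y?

0

Propagate with U0 forced: U0=0 [stuck-at-0], U1=1, U2=0.
So Y = 0. (Without the fault it would be 1.)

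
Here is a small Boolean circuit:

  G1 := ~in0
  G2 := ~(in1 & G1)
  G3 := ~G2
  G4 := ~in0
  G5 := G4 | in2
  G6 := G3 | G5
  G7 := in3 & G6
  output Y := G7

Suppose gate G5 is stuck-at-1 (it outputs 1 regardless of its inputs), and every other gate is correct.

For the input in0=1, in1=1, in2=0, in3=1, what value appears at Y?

1

Propagate with G5 forced: G1=0, G2=1, G3=0, G4=0, G5=1 [stuck-at-1], G6=1, G7=1.
So Y = 1. (Without the fault it would be 0.)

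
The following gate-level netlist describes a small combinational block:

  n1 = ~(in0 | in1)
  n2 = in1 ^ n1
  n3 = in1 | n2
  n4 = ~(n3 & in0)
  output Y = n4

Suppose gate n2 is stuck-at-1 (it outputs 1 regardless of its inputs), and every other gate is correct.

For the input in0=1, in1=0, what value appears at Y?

Propagate with n2 forced: n1=0, n2=1 [stuck-at-1], n3=1, n4=0.
So Y = 0. (Without the fault it would be 1.)

0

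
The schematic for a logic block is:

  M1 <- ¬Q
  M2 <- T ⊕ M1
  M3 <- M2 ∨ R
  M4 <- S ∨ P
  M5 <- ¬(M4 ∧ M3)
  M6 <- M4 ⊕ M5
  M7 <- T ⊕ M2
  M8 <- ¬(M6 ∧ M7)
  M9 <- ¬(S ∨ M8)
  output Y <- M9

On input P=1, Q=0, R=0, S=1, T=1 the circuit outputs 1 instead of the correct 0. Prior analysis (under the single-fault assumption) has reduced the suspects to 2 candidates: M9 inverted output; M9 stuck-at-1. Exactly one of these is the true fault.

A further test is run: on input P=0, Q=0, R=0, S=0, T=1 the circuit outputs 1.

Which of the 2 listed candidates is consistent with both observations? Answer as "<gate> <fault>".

Evaluate each candidate on input P=0, Q=0, R=0, S=0, T=1:
  M9 inverted output: M1=1, M2=0, M3=0, M4=0, M5=1, M6=1, M7=1, M8=0, M9=0 [inverted output] → 0 — eliminated
  M9 stuck-at-1: M1=1, M2=0, M3=0, M4=0, M5=1, M6=1, M7=1, M8=0, M9=1 [stuck-at-1] → 1 — matches
Only M9 stuck-at-1 reproduces the observed 1.

M9 stuck-at-1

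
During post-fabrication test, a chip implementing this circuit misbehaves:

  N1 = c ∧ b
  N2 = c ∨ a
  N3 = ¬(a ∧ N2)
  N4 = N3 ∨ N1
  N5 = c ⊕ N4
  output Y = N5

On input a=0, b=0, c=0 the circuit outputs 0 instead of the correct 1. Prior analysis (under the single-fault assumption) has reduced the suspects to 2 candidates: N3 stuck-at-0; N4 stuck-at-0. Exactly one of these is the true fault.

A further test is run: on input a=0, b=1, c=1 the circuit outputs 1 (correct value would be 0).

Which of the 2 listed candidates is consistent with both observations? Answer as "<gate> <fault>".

N4 stuck-at-0

Evaluate each candidate on input a=0, b=1, c=1:
  N3 stuck-at-0: N1=1, N2=1, N3=0 [stuck-at-0], N4=1, N5=0 → 0 — eliminated
  N4 stuck-at-0: N1=1, N2=1, N3=1, N4=0 [stuck-at-0], N5=1 → 1 — matches
Only N4 stuck-at-0 reproduces the observed 1.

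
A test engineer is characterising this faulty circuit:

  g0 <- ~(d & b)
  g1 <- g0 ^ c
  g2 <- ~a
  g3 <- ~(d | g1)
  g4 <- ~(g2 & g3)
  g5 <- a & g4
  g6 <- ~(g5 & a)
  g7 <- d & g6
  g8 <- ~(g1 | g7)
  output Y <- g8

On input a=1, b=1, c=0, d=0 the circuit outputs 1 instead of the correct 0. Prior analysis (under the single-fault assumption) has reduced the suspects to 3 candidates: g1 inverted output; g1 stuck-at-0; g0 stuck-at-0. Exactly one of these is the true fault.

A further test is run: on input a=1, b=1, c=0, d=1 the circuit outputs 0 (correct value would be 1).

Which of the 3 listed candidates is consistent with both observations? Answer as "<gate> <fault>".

Evaluate each candidate on input a=1, b=1, c=0, d=1:
  g1 inverted output: g0=0, g1=1 [inverted output], g2=0, g3=0, g4=1, g5=1, g6=0, g7=0, g8=0 → 0 — matches
  g1 stuck-at-0: g0=0, g1=0 [stuck-at-0], g2=0, g3=0, g4=1, g5=1, g6=0, g7=0, g8=1 → 1 — eliminated
  g0 stuck-at-0: g0=0 [stuck-at-0], g1=0, g2=0, g3=0, g4=1, g5=1, g6=0, g7=0, g8=1 → 1 — eliminated
Only g1 inverted output reproduces the observed 0.

g1 inverted output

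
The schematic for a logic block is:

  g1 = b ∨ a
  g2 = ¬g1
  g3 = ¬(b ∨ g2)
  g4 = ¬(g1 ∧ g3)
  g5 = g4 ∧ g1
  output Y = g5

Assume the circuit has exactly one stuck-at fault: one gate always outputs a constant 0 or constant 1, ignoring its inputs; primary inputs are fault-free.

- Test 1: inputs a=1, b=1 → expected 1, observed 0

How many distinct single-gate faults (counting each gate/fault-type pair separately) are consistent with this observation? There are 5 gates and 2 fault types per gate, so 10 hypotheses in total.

Fault-free: g1=1, g2=0, g3=0, g4=1, g5=1 → 1. Observed 0.
  g1 stuck-at-0: output 0 ✓
  g1 stuck-at-1: output 1 ✗
  g2 stuck-at-0: output 1 ✗
  g2 stuck-at-1: output 1 ✗
  g3 stuck-at-0: output 1 ✗
  g3 stuck-at-1: output 0 ✓
  g4 stuck-at-0: output 0 ✓
  g4 stuck-at-1: output 1 ✗
  g5 stuck-at-0: output 0 ✓
  g5 stuck-at-1: output 1 ✗
Consistent faults: {g1 stuck-at-0, g3 stuck-at-1, g4 stuck-at-0, g5 stuck-at-0} — 4 in all.

4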